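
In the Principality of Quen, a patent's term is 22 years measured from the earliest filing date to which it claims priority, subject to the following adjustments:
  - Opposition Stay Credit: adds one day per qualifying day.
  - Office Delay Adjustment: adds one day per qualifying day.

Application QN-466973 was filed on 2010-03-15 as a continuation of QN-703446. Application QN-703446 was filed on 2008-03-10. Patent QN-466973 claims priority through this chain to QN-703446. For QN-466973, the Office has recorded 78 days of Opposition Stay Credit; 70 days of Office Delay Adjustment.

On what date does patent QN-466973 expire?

August 5, 2030

Earliest priority filing: 10 March 2008.
Base term: 10 March 2008 + 22 years → 10 March 2030.
Opposition Stay Credit: +78 days → 27 May 2030.
Office Delay Adjustment: +70 days → 5 August 2030.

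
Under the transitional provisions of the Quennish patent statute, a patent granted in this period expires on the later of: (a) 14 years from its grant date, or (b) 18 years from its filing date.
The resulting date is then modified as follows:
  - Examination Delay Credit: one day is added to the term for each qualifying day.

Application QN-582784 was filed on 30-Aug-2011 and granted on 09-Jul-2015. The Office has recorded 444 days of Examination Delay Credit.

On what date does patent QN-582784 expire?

November 17, 2030

(a) grant + 14 years → 9 July 2029.
(b) filing + 18 years → 30 August 2029.
Later of the two: 30 August 2029.
Examination Delay Credit: +444 days → 17 November 2030.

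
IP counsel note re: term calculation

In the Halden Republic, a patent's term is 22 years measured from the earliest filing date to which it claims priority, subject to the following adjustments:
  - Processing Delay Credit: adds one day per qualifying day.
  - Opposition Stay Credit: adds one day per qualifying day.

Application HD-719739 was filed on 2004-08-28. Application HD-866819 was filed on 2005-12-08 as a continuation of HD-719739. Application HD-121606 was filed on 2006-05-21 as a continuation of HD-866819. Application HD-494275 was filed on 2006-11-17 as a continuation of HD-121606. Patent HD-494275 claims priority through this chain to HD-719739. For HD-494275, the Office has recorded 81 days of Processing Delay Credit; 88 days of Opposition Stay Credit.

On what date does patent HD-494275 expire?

Earliest priority filing: 28 August 2004.
Base term: 28 August 2004 + 22 years → 28 August 2026.
Processing Delay Credit: +81 days → 17 November 2026.
Opposition Stay Credit: +88 days → 13 February 2027.

2027-02-13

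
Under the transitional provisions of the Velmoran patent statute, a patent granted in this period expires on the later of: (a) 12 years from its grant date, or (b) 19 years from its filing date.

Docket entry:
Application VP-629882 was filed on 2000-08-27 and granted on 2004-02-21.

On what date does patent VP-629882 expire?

August 27, 2019

(a) grant + 12 years → 21 February 2016.
(b) filing + 19 years → 27 August 2019.
Later of the two: 27 August 2019.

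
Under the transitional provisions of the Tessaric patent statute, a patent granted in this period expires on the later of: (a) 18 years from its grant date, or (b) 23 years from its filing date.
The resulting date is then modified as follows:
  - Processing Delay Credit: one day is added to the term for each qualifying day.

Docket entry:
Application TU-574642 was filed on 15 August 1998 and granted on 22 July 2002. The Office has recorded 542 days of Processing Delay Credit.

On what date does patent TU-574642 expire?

2023-02-08

(a) grant + 18 years → 22 July 2020.
(b) filing + 23 years → 15 August 2021.
Later of the two: 15 August 2021.
Processing Delay Credit: +542 days → 8 February 2023.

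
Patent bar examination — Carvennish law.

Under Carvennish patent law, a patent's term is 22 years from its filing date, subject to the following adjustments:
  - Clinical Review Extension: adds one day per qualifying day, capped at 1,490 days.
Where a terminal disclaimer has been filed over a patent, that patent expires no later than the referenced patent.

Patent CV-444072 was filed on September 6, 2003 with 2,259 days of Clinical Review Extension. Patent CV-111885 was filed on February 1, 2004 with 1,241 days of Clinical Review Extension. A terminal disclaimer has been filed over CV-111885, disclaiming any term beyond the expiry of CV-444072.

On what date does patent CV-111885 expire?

Natural term of CV-111885:
  Base: filing + 22 years → 1 February 2026.
  Clinical Review Extension: 1241 days (within the 1490-day cap) → +1241 days → 26 June 2029.
Expiry of referenced patent CV-444072:
  Base: filing + 22 years → 6 September 2025.
  Clinical Review Extension: 2259 days claimed exceeds the 1490-day cap, so +1490 days → 5 October 2029.
Terminal disclaimer: CV-111885 expires on the earlier of 26 June 2029 and 5 October 2029.

2029-06-26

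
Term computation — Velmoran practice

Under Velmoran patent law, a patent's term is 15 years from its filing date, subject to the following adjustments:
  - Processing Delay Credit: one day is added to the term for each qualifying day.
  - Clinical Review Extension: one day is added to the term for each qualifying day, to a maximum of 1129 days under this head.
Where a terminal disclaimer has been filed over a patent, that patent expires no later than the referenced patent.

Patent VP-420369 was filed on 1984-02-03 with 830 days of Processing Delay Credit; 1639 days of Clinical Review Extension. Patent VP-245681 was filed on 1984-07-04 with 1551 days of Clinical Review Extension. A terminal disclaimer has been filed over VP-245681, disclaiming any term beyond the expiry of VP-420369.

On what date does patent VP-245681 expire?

Natural term of VP-245681:
  Base: filing + 15 years → 4 July 1999.
  Clinical Review Extension: 1551 days claimed exceeds the 1129-day cap, so +1129 days → 6 August 2002.
Expiry of referenced patent VP-420369:
  Base: filing + 15 years → 3 February 1999.
  Processing Delay Credit: +830 days → 13 May 2001.
  Clinical Review Extension: 1639 days claimed exceeds the 1129-day cap, so +1129 days → 15 June 2004.
Terminal disclaimer: VP-245681 expires on the earlier of 6 August 2002 and 15 June 2004.

2002-08-06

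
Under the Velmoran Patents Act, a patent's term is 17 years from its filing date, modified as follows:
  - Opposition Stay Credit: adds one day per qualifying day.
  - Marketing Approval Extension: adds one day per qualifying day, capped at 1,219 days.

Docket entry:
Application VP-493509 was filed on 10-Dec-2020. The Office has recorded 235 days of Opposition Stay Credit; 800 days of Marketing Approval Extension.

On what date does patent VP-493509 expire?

2040-10-10

Base term: filing date + 17 years → 10 December 2037.
Opposition Stay Credit: +235 days → 2 August 2038.
Marketing Approval Extension: 800 days (within the 1219-day cap) → +800 days → 10 October 2040.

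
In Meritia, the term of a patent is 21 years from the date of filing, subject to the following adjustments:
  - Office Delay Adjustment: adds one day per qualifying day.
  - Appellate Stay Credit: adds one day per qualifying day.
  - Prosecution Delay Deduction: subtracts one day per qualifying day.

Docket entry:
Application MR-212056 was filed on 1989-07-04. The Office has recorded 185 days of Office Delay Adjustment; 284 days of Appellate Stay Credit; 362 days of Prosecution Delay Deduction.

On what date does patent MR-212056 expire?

Base term: filing date + 21 years → 4 July 2010.
Office Delay Adjustment: +185 days → 5 January 2011.
Appellate Stay Credit: +284 days → 16 October 2011.
Prosecution Delay Deduction: −362 days → 19 October 2010.

2010-10-19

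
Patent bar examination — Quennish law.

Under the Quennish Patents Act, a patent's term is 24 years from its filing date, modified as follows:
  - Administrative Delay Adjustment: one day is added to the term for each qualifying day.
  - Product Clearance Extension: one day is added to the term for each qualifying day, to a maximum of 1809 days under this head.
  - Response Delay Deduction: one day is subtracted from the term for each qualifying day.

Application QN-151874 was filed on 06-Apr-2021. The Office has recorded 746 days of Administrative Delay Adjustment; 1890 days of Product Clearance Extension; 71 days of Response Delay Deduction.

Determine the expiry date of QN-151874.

Base term: filing date + 24 years → 6 April 2045.
Administrative Delay Adjustment: +746 days → 22 April 2047.
Product Clearance Extension: 1890 days claimed exceeds the 1809-day cap, so +1809 days → 4 April 2052.
Response Delay Deduction: −71 days → 24 January 2052.

2052-01-24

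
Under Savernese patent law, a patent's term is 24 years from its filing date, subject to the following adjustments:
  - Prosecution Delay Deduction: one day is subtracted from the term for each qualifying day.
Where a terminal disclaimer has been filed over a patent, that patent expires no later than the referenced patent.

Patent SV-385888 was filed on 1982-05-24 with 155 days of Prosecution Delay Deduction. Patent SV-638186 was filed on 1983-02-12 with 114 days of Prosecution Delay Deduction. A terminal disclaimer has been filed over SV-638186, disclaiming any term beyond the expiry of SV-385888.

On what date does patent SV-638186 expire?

December 20, 2005

Natural term of SV-638186:
  Base: filing + 24 years → 12 February 2007.
  Prosecution Delay Deduction: −114 days → 21 October 2006.
Expiry of referenced patent SV-385888:
  Base: filing + 24 years → 24 May 2006.
  Prosecution Delay Deduction: −155 days → 20 December 2005.
Terminal disclaimer: SV-638186 expires on the earlier of 21 October 2006 and 20 December 2005.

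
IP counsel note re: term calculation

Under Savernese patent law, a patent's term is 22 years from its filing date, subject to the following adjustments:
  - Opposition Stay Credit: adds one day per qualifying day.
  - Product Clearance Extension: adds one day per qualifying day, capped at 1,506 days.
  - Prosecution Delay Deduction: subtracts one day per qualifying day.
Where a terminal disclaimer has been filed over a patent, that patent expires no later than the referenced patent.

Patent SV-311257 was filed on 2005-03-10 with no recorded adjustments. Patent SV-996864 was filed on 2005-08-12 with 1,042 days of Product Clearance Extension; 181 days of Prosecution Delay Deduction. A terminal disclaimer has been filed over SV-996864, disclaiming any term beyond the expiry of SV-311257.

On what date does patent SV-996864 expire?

Natural term of SV-996864:
  Base: filing + 22 years → 12 August 2027.
  Product Clearance Extension: 1042 days (within the 1506-day cap) → +1042 days → 19 June 2030.
  Prosecution Delay Deduction: −181 days → 20 December 2029.
Expiry of referenced patent SV-311257:
  Base: filing + 22 years → 10 March 2027.
Terminal disclaimer: SV-996864 expires on the earlier of 20 December 2029 and 10 March 2027.

2027-03-10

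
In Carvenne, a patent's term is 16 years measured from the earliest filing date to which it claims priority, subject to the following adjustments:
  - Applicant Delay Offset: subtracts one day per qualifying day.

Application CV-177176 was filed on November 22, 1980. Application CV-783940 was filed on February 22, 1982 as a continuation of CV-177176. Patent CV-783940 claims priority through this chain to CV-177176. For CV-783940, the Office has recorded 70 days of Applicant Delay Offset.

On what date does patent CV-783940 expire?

1996-09-13

Earliest priority filing: 22 November 1980.
Base term: 22 November 1980 + 16 years → 22 November 1996.
Applicant Delay Offset: −70 days → 13 September 1996.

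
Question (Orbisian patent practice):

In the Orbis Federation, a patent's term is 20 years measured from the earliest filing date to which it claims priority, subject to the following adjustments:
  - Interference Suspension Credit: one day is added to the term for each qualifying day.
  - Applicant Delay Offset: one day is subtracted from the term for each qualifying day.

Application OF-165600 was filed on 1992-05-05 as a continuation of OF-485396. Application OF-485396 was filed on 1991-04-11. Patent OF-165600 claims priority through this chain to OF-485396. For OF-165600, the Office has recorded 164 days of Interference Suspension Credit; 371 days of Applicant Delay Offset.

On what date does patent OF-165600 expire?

September 16, 2010

Earliest priority filing: 11 April 1991.
Base term: 11 April 1991 + 20 years → 11 April 2011.
Interference Suspension Credit: +164 days → 22 September 2011.
Applicant Delay Offset: −371 days → 16 September 2010.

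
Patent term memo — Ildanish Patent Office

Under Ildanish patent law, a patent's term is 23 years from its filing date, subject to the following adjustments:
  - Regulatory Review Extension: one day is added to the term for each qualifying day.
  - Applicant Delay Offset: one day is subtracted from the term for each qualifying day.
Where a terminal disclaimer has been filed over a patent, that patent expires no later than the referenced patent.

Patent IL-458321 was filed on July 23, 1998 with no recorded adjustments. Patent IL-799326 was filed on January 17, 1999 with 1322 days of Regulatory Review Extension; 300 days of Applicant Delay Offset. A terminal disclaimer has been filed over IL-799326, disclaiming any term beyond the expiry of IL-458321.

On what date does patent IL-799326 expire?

Natural term of IL-799326:
  Base: filing + 23 years → 17 January 2022.
  Regulatory Review Extension: +1322 days → 31 August 2025.
  Applicant Delay Offset: −300 days → 4 November 2024.
Expiry of referenced patent IL-458321:
  Base: filing + 23 years → 23 July 2021.
Terminal disclaimer: IL-799326 expires on the earlier of 4 November 2024 and 23 July 2021.

July 23, 2021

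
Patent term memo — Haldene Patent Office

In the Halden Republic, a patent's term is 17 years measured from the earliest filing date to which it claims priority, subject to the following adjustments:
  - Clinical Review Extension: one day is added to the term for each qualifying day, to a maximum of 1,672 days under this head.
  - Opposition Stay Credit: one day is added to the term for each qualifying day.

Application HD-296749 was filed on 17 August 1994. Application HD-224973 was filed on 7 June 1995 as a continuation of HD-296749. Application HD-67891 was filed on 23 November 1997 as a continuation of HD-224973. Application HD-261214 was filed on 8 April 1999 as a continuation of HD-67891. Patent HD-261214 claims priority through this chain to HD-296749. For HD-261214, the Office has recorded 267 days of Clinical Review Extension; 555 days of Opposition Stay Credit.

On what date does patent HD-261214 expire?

November 16, 2013

Earliest priority filing: 17 August 1994.
Base term: 17 August 1994 + 17 years → 17 August 2011.
Clinical Review Extension: 267 days (within the 1672-day cap) → +267 days → 10 May 2012.
Opposition Stay Credit: +555 days → 16 November 2013.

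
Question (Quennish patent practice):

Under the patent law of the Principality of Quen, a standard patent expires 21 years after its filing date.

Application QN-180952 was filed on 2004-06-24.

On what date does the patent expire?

June 24, 2025

Filing date + 21 years → 24 June 2025.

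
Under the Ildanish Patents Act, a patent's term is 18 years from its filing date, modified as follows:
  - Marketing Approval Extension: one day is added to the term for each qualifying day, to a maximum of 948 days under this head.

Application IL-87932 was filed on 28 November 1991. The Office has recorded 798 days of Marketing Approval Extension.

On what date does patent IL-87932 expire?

2012-02-04

Base term: filing date + 18 years → 28 November 2009.
Marketing Approval Extension: 798 days (within the 948-day cap) → +798 days → 4 February 2012.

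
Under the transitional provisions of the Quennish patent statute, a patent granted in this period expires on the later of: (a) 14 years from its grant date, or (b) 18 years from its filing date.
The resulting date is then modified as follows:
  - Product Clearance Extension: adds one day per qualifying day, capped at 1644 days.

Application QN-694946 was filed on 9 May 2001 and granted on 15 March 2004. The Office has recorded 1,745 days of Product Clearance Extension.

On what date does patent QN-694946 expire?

(a) grant + 14 years → 15 March 2018.
(b) filing + 18 years → 9 May 2019.
Later of the two: 9 May 2019.
Product Clearance Extension: 1745 days claimed exceeds the 1644-day cap, so +1644 days → 8 November 2023.

2023-11-08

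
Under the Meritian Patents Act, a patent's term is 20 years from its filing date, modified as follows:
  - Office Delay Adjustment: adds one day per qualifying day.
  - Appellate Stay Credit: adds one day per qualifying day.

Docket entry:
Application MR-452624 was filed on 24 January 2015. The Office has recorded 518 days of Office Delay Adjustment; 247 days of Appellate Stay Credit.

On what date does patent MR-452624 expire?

Base term: filing date + 20 years → 24 January 2035.
Office Delay Adjustment: +518 days → 25 June 2036.
Appellate Stay Credit: +247 days → 27 February 2037.

2037-02-27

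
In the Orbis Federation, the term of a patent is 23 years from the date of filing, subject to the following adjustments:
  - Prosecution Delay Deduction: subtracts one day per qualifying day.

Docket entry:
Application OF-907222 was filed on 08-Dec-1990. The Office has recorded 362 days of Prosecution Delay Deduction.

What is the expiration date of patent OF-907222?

Base term: filing date + 23 years → 8 December 2013.
Prosecution Delay Deduction: −362 days → 11 December 2012.

2012-12-11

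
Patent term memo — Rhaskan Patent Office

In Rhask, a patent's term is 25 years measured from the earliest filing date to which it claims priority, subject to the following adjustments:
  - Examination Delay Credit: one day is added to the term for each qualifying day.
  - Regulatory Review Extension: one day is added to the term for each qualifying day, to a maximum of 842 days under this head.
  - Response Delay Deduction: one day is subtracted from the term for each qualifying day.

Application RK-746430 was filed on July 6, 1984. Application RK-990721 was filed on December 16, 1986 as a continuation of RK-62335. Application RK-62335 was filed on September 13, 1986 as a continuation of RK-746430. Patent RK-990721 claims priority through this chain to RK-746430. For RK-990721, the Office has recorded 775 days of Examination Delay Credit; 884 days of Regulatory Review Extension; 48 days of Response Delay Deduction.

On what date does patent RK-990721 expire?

October 22, 2013

Earliest priority filing: 6 July 1984.
Base term: 6 July 1984 + 25 years → 6 July 2009.
Examination Delay Credit: +775 days → 20 August 2011.
Regulatory Review Extension: 884 days claimed exceeds the 842-day cap, so +842 days → 9 December 2013.
Response Delay Deduction: −48 days → 22 October 2013.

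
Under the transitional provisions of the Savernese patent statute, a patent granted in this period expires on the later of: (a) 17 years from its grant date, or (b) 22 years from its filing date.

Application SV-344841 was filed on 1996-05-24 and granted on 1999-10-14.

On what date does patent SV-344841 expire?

(a) grant + 17 years → 14 October 2016.
(b) filing + 22 years → 24 May 2018.
Later of the two: 24 May 2018.

May 24, 2018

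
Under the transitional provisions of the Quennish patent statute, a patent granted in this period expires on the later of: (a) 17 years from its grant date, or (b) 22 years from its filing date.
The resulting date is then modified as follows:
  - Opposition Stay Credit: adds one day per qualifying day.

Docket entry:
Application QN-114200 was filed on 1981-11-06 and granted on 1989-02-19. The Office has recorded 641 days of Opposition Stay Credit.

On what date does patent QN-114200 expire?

(a) grant + 17 years → 19 February 2006.
(b) filing + 22 years → 6 November 2003.
Later of the two: 19 February 2006.
Opposition Stay Credit: +641 days → 22 November 2007.

2007-11-22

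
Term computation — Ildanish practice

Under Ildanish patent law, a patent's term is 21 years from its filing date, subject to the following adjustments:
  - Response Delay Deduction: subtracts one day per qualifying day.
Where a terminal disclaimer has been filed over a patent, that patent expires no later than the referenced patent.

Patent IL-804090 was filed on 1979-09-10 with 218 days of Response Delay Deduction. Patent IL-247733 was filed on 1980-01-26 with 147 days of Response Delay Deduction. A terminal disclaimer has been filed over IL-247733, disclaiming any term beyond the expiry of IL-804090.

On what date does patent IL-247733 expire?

Natural term of IL-247733:
  Base: filing + 21 years → 26 January 2001.
  Response Delay Deduction: −147 days → 1 September 2000.
Expiry of referenced patent IL-804090:
  Base: filing + 21 years → 10 September 2000.
  Response Delay Deduction: −218 days → 5 February 2000.
Terminal disclaimer: IL-247733 expires on the earlier of 1 September 2000 and 5 February 2000.

February 5, 2000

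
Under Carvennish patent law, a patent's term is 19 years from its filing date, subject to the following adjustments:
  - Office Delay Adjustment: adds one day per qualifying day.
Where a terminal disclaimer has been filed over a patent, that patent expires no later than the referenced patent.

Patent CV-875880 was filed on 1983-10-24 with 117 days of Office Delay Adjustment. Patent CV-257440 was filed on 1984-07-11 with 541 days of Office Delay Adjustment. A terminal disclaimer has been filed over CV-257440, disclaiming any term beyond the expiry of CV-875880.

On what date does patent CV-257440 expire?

Natural term of CV-257440:
  Base: filing + 19 years → 11 July 2003.
  Office Delay Adjustment: +541 days → 2 January 2005.
Expiry of referenced patent CV-875880:
  Base: filing + 19 years → 24 October 2002.
  Office Delay Adjustment: +117 days → 18 February 2003.
Terminal disclaimer: CV-257440 expires on the earlier of 2 January 2005 and 18 February 2003.

2003-02-18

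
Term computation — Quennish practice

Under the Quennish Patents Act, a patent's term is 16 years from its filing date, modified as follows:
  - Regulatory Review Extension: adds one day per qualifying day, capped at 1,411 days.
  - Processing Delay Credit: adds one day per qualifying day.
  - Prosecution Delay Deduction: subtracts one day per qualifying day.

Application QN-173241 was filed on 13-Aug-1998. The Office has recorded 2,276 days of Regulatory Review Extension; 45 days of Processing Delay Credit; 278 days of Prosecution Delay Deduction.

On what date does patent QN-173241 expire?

Base term: filing date + 16 years → 13 August 2014.
Regulatory Review Extension: 2276 days claimed exceeds the 1411-day cap, so +1411 days → 24 June 2018.
Processing Delay Credit: +45 days → 8 August 2018.
Prosecution Delay Deduction: −278 days → 3 November 2017.

November 3, 2017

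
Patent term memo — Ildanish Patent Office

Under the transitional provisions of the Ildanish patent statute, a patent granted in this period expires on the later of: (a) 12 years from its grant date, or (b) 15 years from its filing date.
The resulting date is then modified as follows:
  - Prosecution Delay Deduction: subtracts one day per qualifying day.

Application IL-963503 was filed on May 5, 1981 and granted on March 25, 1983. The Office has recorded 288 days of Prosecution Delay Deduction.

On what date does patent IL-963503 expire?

(a) grant + 12 years → 25 March 1995.
(b) filing + 15 years → 5 May 1996.
Later of the two: 5 May 1996.
Prosecution Delay Deduction: −288 days → 22 July 1995.

July 22, 1995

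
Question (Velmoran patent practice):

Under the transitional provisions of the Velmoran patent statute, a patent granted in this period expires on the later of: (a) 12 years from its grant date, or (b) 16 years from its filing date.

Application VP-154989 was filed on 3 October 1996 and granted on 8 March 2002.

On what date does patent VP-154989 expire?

(a) grant + 12 years → 8 March 2014.
(b) filing + 16 years → 3 October 2012.
Later of the two: 8 March 2014.

2014-03-08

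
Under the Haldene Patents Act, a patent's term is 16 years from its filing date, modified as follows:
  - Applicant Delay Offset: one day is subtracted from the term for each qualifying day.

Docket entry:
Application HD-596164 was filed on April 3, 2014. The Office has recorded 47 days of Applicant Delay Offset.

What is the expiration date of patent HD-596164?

February 15, 2030

Base term: filing date + 16 years → 3 April 2030.
Applicant Delay Offset: −47 days → 15 February 2030.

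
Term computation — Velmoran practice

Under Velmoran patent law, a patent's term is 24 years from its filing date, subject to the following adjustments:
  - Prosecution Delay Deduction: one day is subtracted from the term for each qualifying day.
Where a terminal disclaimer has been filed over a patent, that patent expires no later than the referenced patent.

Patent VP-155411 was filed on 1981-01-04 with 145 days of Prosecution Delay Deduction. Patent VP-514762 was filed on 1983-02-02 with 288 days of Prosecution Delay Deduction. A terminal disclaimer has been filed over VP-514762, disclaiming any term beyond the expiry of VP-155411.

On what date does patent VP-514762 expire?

August 12, 2004

Natural term of VP-514762:
  Base: filing + 24 years → 2 February 2007.
  Prosecution Delay Deduction: −288 days → 20 April 2006.
Expiry of referenced patent VP-155411:
  Base: filing + 24 years → 4 January 2005.
  Prosecution Delay Deduction: −145 days → 12 August 2004.
Terminal disclaimer: VP-514762 expires on the earlier of 20 April 2006 and 12 August 2004.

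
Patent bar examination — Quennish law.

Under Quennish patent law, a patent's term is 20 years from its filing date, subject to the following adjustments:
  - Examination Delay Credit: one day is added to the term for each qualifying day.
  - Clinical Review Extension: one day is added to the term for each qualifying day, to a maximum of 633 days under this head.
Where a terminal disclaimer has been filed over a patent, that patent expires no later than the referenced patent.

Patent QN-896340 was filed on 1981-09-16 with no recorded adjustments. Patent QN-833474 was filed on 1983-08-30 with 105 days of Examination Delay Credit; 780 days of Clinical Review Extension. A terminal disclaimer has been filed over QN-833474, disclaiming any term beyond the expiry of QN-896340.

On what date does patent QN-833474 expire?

2001-09-16

Natural term of QN-833474:
  Base: filing + 20 years → 30 August 2003.
  Examination Delay Credit: +105 days → 13 December 2003.
  Clinical Review Extension: 780 days claimed exceeds the 633-day cap, so +633 days → 6 September 2005.
Expiry of referenced patent QN-896340:
  Base: filing + 20 years → 16 September 2001.
Terminal disclaimer: QN-833474 expires on the earlier of 6 September 2005 and 16 September 2001.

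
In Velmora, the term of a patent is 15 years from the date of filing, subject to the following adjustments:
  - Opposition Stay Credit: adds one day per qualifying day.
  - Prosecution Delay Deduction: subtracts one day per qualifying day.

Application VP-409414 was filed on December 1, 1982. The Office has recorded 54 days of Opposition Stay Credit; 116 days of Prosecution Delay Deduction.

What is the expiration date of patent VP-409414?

1997-09-30

Base term: filing date + 15 years → 1 December 1997.
Opposition Stay Credit: +54 days → 24 January 1998.
Prosecution Delay Deduction: −116 days → 30 September 1997.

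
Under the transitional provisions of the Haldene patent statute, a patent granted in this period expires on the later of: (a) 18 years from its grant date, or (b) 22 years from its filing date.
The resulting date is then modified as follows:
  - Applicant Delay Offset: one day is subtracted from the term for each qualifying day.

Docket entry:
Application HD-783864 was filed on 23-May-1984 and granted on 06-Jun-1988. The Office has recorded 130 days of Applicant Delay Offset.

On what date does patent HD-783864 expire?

January 27, 2006

(a) grant + 18 years → 6 June 2006.
(b) filing + 22 years → 23 May 2006.
Later of the two: 6 June 2006.
Applicant Delay Offset: −130 days → 27 January 2006.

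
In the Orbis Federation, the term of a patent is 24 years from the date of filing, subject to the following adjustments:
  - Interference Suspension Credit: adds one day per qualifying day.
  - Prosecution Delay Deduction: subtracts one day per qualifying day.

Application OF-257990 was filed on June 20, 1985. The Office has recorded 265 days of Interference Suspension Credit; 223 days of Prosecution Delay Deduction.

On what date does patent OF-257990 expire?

2009-08-01

Base term: filing date + 24 years → 20 June 2009.
Interference Suspension Credit: +265 days → 12 March 2010.
Prosecution Delay Deduction: −223 days → 1 August 2009.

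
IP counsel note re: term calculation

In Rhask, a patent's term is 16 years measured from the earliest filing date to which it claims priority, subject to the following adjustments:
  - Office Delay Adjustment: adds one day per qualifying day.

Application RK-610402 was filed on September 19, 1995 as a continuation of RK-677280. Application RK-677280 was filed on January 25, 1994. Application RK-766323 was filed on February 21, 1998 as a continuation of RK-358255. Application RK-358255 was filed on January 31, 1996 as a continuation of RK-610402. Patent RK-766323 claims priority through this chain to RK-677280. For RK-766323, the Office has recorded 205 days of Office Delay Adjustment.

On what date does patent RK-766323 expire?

Earliest priority filing: 25 January 1994.
Base term: 25 January 1994 + 16 years → 25 January 2010.
Office Delay Adjustment: +205 days → 18 August 2010.

August 18, 2010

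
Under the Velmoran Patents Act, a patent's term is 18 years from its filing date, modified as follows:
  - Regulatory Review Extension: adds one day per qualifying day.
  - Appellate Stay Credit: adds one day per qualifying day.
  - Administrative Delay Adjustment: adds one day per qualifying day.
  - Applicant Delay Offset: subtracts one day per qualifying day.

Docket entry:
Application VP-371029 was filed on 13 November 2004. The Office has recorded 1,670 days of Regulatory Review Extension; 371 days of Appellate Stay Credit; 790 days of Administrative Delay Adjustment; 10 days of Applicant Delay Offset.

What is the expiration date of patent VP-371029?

2030-08-04

Base term: filing date + 18 years → 13 November 2022.
Regulatory Review Extension: +1670 days → 10 June 2027.
Appellate Stay Credit: +371 days → 15 June 2028.
Administrative Delay Adjustment: +790 days → 14 August 2030.
Applicant Delay Offset: −10 days → 4 August 2030.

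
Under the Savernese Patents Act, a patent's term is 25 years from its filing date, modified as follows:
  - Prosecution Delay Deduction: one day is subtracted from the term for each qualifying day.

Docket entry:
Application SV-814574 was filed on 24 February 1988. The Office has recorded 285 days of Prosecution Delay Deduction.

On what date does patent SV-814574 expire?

Base term: filing date + 25 years → 24 February 2013.
Prosecution Delay Deduction: −285 days → 15 May 2012.

May 15, 2012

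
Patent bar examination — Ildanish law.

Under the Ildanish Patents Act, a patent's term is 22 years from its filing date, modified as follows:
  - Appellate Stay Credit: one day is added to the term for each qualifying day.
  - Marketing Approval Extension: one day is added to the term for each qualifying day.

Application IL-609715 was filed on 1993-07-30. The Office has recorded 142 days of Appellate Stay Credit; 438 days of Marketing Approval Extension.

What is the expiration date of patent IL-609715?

March 1, 2017

Base term: filing date + 22 years → 30 July 2015.
Appellate Stay Credit: +142 days → 19 December 2015.
Marketing Approval Extension: +438 days → 1 March 2017.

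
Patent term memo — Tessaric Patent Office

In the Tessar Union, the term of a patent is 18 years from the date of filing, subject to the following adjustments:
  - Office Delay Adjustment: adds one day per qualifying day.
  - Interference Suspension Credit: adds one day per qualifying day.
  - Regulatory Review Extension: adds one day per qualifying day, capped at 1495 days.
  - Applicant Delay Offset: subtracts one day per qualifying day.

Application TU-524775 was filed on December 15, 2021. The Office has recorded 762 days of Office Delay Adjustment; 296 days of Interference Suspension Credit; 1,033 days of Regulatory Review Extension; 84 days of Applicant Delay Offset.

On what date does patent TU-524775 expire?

Base term: filing date + 18 years → 15 December 2039.
Office Delay Adjustment: +762 days → 15 January 2042.
Interference Suspension Credit: +296 days → 7 November 2042.
Regulatory Review Extension: 1033 days (within the 1495-day cap) → +1033 days → 5 September 2045.
Applicant Delay Offset: −84 days → 13 June 2045.

June 13, 2045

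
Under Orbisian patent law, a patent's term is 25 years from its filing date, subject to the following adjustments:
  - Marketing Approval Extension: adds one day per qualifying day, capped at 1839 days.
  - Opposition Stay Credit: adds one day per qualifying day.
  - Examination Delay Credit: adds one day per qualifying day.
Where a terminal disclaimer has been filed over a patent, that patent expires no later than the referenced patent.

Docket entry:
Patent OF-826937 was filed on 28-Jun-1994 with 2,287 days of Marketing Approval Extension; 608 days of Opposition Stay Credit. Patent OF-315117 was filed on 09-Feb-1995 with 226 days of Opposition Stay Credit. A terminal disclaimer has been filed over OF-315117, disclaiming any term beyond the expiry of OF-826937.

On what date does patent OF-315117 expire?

2020-09-22

Natural term of OF-315117:
  Base: filing + 25 years → 9 February 2020.
  Opposition Stay Credit: +226 days → 22 September 2020.
Expiry of referenced patent OF-826937:
  Base: filing + 25 years → 28 June 2019.
  Marketing Approval Extension: 2287 days claimed exceeds the 1839-day cap, so +1839 days → 10 July 2024.
  Opposition Stay Credit: +608 days → 10 March 2026.
Terminal disclaimer: OF-315117 expires on the earlier of 22 September 2020 and 10 March 2026.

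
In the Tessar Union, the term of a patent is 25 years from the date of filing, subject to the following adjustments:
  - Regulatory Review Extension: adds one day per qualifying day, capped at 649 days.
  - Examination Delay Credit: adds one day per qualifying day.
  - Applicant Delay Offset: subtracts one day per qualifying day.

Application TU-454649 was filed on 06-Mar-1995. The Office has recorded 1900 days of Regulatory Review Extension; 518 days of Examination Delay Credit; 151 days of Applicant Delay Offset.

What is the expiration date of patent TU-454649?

Base term: filing date + 25 years → 6 March 2020.
Regulatory Review Extension: 1900 days claimed exceeds the 649-day cap, so +649 days → 15 December 2021.
Examination Delay Credit: +518 days → 17 May 2023.
Applicant Delay Offset: −151 days → 17 December 2022.

2022-12-17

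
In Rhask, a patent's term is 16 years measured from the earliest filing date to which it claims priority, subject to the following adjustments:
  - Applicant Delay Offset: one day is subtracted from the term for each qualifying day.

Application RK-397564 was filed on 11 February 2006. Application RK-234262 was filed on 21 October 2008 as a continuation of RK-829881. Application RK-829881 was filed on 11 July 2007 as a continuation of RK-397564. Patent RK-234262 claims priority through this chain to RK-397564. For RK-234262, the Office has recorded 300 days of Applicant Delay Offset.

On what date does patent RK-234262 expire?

Earliest priority filing: 11 February 2006.
Base term: 11 February 2006 + 16 years → 11 February 2022.
Applicant Delay Offset: −300 days → 17 April 2021.

2021-04-17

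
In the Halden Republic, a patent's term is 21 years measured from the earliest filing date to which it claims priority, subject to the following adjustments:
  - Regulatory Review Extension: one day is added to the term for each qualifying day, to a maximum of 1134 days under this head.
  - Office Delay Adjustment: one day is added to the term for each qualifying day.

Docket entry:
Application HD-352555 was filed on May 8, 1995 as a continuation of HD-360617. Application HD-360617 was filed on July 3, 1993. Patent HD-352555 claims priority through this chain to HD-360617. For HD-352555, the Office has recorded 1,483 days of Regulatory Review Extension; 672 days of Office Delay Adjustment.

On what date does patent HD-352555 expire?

Earliest priority filing: 3 July 1993.
Base term: 3 July 1993 + 21 years → 3 July 2014.
Regulatory Review Extension: 1483 days claimed exceeds the 1134-day cap, so +1134 days → 10 August 2017.
Office Delay Adjustment: +672 days → 13 June 2019.

June 13, 2019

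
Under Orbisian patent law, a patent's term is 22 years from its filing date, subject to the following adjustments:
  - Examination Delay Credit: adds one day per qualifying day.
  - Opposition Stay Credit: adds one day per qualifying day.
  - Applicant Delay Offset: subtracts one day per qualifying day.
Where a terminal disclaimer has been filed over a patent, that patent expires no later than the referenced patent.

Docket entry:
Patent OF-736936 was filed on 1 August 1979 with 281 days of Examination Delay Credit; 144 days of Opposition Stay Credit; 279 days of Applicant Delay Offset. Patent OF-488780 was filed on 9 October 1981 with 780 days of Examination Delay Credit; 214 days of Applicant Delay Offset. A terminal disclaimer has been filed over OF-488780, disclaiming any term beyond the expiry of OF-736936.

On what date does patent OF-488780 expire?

Natural term of OF-488780:
  Base: filing + 22 years → 9 October 2003.
  Examination Delay Credit: +780 days → 27 November 2005.
  Applicant Delay Offset: −214 days → 27 April 2005.
Expiry of referenced patent OF-736936:
  Base: filing + 22 years → 1 August 2001.
  Examination Delay Credit: +281 days → 9 May 2002.
  Opposition Stay Credit: +144 days → 30 September 2002.
  Applicant Delay Offset: −279 days → 25 December 2001.
Terminal disclaimer: OF-488780 expires on the earlier of 27 April 2005 and 25 December 2001.

December 25, 2001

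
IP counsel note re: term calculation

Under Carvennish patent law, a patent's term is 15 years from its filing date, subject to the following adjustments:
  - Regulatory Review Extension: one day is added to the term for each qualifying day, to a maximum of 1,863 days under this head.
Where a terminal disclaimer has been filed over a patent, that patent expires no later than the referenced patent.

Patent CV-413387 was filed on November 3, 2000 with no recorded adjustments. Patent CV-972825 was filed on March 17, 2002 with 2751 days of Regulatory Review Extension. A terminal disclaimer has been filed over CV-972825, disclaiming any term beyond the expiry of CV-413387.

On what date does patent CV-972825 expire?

Natural term of CV-972825:
  Base: filing + 15 years → 17 March 2017.
  Regulatory Review Extension: 2751 days claimed exceeds the 1863-day cap, so +1863 days → 23 April 2022.
Expiry of referenced patent CV-413387:
  Base: filing + 15 years → 3 November 2015.
Terminal disclaimer: CV-972825 expires on the earlier of 23 April 2022 and 3 November 2015.

2015-11-03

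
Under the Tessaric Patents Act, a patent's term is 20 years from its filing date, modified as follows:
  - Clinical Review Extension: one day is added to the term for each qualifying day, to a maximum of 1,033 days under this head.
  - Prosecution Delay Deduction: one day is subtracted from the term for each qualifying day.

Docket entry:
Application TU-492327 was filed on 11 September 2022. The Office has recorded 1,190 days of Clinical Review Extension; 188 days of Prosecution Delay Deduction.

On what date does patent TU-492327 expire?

January 3, 2045

Base term: filing date + 20 years → 11 September 2042.
Clinical Review Extension: 1190 days claimed exceeds the 1033-day cap, so +1033 days → 10 July 2045.
Prosecution Delay Deduction: −188 days → 3 January 2045.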